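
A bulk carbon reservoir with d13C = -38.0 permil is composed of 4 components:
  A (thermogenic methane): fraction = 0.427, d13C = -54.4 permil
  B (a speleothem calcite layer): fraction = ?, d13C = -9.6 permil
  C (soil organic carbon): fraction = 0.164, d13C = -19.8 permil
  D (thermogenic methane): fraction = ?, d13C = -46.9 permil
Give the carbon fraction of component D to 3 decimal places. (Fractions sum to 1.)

0.204

Let f_D and f_B be the unknown fractions; fractions sum to 1 so f_D + f_B = 0.409.
Mass balance: Σ fᵢ·δᵢ = δ_bulk ⇒ f_D·(-46.9) + f_B·(-9.6) = -38.0 − (-26.476) = -11.524
Substitute f_B = 0.409 − f_D:
f_D·(-46.9 − -9.6) = -11.524 − 0.409×(-9.6) = -7.598
f_D = -7.598 / -37.3 = 0.2037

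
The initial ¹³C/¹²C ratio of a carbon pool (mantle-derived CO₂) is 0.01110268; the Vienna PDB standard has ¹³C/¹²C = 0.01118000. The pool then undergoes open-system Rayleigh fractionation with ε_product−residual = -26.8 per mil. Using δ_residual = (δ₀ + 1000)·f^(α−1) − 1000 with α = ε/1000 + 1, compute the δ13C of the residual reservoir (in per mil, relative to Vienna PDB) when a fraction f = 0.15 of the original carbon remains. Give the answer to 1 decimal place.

44.9 per mil

δ₀ = (0.01110268/0.01118000 − 1)×1000 = (0.993084 − 1)×1000 = -6.916 per mil
α − 1 = ε/1000 = -0.0268
f^(α−1) = 0.15^(-0.0268) = 1.052157
δ_res = (-6.916 + 1000) × 1.052157 − 1000 = 1044.881 − 1000 = 44.88 per mil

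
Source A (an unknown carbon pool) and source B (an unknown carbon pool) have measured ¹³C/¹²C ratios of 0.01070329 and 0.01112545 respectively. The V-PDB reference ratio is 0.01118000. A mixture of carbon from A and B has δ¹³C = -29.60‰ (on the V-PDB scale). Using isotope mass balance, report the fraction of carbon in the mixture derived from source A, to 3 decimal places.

δ_A = (0.01070329/0.01118000 − 1)×1000 = (0.957360 − 1)×1000 = -42.640‰
δ_B = (0.01112545/0.01118000 − 1)×1000 = (0.995121 − 1)×1000 = -4.879‰
f_A = (δ_mix − δ_B)/(δ_A − δ_B) = (-29.60 − (-4.879))/(-42.640 − (-4.879))
f_A = -24.721 / -37.760 = 0.6547

0.655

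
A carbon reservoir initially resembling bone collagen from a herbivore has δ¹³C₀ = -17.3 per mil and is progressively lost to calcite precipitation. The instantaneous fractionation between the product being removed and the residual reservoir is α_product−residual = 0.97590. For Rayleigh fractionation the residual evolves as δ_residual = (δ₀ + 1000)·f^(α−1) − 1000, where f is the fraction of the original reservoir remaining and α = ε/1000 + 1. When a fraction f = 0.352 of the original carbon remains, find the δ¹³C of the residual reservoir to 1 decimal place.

7.7 per mil

Rayleigh residual: δ_res = (δ₀ + 1000)·f^(α−1) − 1000
α − 1 = -0.02410
f^(α−1) = 0.352^(-0.02410) = 1.025483
δ_res = (-17.3 + 1000) × 1.025483 − 1000 = 1007.742 − 1000 = 7.74 per mil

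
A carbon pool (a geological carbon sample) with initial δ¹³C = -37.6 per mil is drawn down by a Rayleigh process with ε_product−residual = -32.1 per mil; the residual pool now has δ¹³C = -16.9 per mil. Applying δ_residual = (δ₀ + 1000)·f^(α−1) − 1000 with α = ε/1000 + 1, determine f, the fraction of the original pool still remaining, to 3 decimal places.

α − 1 = ε/1000 = -0.0321
(δ_res + 1000)/(δ₀ + 1000) = (-16.9 + 1000)/(-37.6 + 1000) = 983.1/962.4 = 1.021509
f = 1.021509^(1/-0.0321) = exp(ln(1.021509)/-0.0321) = exp(0.02128/-0.0321)
f = exp(-0.6629) = 0.5153

0.515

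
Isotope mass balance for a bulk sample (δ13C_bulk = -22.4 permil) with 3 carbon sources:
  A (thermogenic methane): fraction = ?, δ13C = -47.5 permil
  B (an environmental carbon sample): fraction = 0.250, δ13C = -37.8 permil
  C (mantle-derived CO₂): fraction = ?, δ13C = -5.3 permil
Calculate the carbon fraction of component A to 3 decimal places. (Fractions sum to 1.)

0.213

Let f_A and f_C be the unknown fractions; fractions sum to 1 so f_A + f_C = 0.750.
Mass balance: Σ fᵢ·δᵢ = δ_bulk ⇒ f_A·(-47.5) + f_C·(-5.3) = -22.4 − (-9.450) = -12.950
Substitute f_C = 0.750 − f_A:
f_A·(-47.5 − -5.3) = -12.950 − 0.750×(-5.3) = -8.975
f_A = -8.975 / -42.2 = 0.2127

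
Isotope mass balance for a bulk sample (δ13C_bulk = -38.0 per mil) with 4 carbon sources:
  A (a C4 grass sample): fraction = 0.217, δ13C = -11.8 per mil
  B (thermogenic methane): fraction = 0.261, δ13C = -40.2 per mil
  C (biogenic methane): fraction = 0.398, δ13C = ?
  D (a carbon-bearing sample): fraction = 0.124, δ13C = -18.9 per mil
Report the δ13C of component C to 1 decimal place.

Isotope mass balance: δ_bulk = Σ fᵢ·δᵢ.
-38.0 = 0.217×(-11.8) + 0.261×(-40.2) + 0.398×δ_C + 0.124×(-18.9)
0.398·δ_C = -38.0 − (-15.396) = -22.604
δ_C = -22.604 / 0.398 = -56.79 per mil

-56.8 per mil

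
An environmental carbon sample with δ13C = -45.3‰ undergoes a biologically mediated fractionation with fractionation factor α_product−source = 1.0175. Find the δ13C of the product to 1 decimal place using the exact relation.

-28.6‰

δ_product = (δ_source + 1000)·α − 1000
δ_product = (-45.3 + 1000) × 1.0175 − 1000
δ_product = 971.407 − 1000 = -28.59‰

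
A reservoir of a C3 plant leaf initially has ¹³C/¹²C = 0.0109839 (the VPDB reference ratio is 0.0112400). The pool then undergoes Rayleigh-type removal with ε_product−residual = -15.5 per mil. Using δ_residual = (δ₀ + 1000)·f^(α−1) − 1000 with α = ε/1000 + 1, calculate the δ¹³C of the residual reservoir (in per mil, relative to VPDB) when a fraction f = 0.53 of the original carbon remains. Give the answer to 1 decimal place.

δ₀ = (0.0109839/0.0112400 − 1)×1000 = (0.977215 − 1)×1000 = -22.785 per mil
α − 1 = ε/1000 = -0.0155
f^(α−1) = 0.53^(-0.0155) = 1.009889
δ_res = (-22.785 + 1000) × 1.009889 − 1000 = 986.879 − 1000 = -13.12 per mil

-13.1 per mil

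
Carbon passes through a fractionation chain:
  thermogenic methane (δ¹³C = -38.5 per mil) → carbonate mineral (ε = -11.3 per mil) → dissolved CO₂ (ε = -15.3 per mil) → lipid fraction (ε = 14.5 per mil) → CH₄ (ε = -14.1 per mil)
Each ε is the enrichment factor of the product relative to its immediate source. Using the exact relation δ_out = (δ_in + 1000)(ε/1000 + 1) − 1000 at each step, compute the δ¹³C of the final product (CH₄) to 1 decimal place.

-63.7 per mil

step 1: δ = (-38.50 + 1000)·(-11.3/1000 + 1) − 1000 = -49.36 per mil
step 2: δ = (-49.36 + 1000)·(-15.3/1000 + 1) − 1000 = -63.91 per mil
step 3: δ = (-63.91 + 1000)·(14.5/1000 + 1) − 1000 = -50.34 per mil
step 4: δ = (-50.34 + 1000)·(-14.1/1000 + 1) − 1000 = -63.73 per mil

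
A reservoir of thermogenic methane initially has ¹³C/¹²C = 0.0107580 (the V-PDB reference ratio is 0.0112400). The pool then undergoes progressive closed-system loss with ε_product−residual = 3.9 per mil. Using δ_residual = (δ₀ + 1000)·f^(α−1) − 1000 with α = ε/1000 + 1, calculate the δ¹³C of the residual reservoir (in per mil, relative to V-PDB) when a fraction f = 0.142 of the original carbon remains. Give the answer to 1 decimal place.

δ₀ = (0.0107580/0.0112400 − 1)×1000 = (0.957117 − 1)×1000 = -42.883 per mil
α − 1 = ε/1000 = 0.0039
f^(α−1) = 0.142^(0.0039) = 0.992416
δ_res = (-42.883 + 1000) × 0.992416 − 1000 = 949.859 − 1000 = -50.14 per mil

-50.1 per mil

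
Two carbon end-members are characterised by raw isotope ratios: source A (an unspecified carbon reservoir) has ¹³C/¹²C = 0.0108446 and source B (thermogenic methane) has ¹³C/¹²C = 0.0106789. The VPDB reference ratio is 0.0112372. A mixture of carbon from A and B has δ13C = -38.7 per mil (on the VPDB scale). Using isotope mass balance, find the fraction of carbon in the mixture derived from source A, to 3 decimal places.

0.745

δ_A = (0.0108446/0.0112372 − 1)×1000 = (0.965062 − 1)×1000 = -34.938 per mil
δ_B = (0.0106789/0.0112372 − 1)×1000 = (0.950317 − 1)×1000 = -49.683 per mil
f_A = (δ_mix − δ_B)/(δ_A − δ_B) = (-38.7 − (-49.683))/(-34.938 − (-49.683))
f_A = 10.983 / 14.746 = 0.7448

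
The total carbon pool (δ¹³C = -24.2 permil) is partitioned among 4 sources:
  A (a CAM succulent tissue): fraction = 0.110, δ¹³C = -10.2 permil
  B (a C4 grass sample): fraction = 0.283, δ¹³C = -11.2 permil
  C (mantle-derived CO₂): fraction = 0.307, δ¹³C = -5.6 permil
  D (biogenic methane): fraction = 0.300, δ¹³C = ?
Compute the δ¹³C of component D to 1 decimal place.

-60.6 permil

Isotope mass balance: δ_bulk = Σ fᵢ·δᵢ.
-24.2 = 0.110×(-10.2) + 0.283×(-11.2) + 0.307×(-5.6) + 0.300×δ_D
0.300·δ_D = -24.2 − (-6.011) = -18.189
δ_D = -18.189 / 0.300 = -60.63 permil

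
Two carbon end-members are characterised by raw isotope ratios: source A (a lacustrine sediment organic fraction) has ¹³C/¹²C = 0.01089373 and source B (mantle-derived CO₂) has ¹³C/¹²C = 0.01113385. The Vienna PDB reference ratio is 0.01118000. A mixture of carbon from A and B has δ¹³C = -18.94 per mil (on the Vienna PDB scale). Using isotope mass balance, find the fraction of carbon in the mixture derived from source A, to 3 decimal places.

δ_A = (0.01089373/0.01118000 − 1)×1000 = (0.974394 − 1)×1000 = -25.606 per mil
δ_B = (0.01113385/0.01118000 − 1)×1000 = (0.995872 − 1)×1000 = -4.128 per mil
f_A = (δ_mix − δ_B)/(δ_A − δ_B) = (-18.94 − (-4.128))/(-25.606 − (-4.128))
f_A = -14.812 / -21.478 = 0.6897

0.690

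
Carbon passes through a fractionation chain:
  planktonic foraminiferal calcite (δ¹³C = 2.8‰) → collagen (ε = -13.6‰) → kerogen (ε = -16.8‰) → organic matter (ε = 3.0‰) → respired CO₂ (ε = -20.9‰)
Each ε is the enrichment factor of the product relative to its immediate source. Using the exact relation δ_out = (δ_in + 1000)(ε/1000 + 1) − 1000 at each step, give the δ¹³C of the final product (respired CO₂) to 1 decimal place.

step 1: δ = (2.80 + 1000)·(-13.6/1000 + 1) − 1000 = -10.84‰
step 2: δ = (-10.84 + 1000)·(-16.8/1000 + 1) − 1000 = -27.46‰
step 3: δ = (-27.46 + 1000)·(3.0/1000 + 1) − 1000 = -24.54‰
step 4: δ = (-24.54 + 1000)·(-20.9/1000 + 1) − 1000 = -44.93‰

-44.9‰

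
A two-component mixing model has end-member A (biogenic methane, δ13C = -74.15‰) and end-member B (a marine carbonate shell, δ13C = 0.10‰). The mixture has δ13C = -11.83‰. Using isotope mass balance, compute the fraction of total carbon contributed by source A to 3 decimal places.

0.161

δ_mix = f_A·δ_A + (1 − f_A)·δ_B  ⇒  f_A = (δ_mix − δ_B)/(δ_A − δ_B)
f_A = (-11.83 − (0.10)) / (-74.15 − (0.10))
f_A = -11.93 / -74.25 = 0.1607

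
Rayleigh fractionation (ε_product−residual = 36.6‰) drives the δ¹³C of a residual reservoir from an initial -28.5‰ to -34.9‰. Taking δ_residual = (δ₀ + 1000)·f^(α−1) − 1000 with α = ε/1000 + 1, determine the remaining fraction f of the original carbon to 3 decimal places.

0.835

α − 1 = ε/1000 = 0.0366
(δ_res + 1000)/(δ₀ + 1000) = (-34.9 + 1000)/(-28.5 + 1000) = 965.1/971.5 = 0.993412
f = 0.993412^(1/0.0366) = exp(ln(0.993412)/0.0366) = exp(-0.00661/0.0366)
f = exp(-0.1806) = 0.8348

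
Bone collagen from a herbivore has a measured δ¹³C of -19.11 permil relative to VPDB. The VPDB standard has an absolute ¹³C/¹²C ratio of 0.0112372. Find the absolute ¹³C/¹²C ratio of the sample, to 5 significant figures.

R_sample = R_standard × (δ¹³C/1000 + 1)
R_sample = 0.0112372 × (-19.11/1000 + 1) = 0.0112372 × 0.980890
R_sample = 0.0110225

0.011022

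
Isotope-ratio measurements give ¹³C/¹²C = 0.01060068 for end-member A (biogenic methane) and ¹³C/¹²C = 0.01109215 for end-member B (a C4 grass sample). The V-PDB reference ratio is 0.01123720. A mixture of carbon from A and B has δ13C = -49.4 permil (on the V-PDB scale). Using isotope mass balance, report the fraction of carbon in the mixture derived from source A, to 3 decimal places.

δ_A = (0.01060068/0.01123720 − 1)×1000 = (0.943356 − 1)×1000 = -56.644 permil
δ_B = (0.01109215/0.01123720 − 1)×1000 = (0.987092 − 1)×1000 = -12.908 permil
f_A = (δ_mix − δ_B)/(δ_A − δ_B) = (-49.4 − (-12.908))/(-56.644 − (-12.908))
f_A = -36.492 / -43.736 = 0.8344

0.834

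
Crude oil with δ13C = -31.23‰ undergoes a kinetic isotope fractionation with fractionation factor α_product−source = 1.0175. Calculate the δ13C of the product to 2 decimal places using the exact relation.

-14.28‰

δ_product = (δ_source + 1000)·α − 1000
δ_product = (-31.23 + 1000) × 1.0175 − 1000
δ_product = 985.723 − 1000 = -14.277‰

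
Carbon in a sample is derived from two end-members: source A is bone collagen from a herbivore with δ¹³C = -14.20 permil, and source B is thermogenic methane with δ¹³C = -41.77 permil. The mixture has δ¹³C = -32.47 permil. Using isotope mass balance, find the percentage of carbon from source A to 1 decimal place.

δ_mix = f_A·δ_A + (1 − f_A)·δ_B  ⇒  f_A = (δ_mix − δ_B)/(δ_A − δ_B)
f_A = (-32.47 − (-41.77)) / (-14.20 − (-41.77))
f_A = 9.30 / 27.57 = 0.3373

33.7%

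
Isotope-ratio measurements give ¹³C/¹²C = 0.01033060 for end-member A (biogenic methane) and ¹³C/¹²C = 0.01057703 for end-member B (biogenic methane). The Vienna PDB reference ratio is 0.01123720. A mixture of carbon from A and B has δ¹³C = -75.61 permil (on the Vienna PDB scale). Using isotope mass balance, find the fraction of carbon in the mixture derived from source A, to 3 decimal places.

δ_A = (0.01033060/0.01123720 − 1)×1000 = (0.919322 − 1)×1000 = -80.678 permil
δ_B = (0.01057703/0.01123720 − 1)×1000 = (0.941251 − 1)×1000 = -58.749 permil
f_A = (δ_mix − δ_B)/(δ_A − δ_B) = (-75.61 − (-58.749))/(-80.678 − (-58.749))
f_A = -16.861 / -21.930 = 0.7689

0.769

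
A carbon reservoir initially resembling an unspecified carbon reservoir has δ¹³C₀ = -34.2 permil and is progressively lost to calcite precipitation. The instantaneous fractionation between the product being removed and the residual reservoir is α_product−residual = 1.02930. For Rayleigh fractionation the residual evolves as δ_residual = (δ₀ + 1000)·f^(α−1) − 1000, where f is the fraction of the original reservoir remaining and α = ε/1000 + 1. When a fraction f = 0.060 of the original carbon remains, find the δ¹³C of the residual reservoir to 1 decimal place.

Rayleigh residual: δ_res = (δ₀ + 1000)·f^(α−1) − 1000
α − 1 = 0.02930
f^(α−1) = 0.060^(0.02930) = 0.920873
δ_res = (-34.2 + 1000) × 0.920873 − 1000 = 889.379 − 1000 = -110.62 permil

-110.6 permil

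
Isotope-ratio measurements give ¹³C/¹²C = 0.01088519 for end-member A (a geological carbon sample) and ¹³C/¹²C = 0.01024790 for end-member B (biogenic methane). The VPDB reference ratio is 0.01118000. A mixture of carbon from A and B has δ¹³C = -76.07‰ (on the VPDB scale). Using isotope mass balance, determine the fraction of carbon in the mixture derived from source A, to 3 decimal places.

0.128

δ_A = (0.01088519/0.01118000 − 1)×1000 = (0.973631 − 1)×1000 = -26.369‰
δ_B = (0.01024790/0.01118000 − 1)×1000 = (0.916628 − 1)×1000 = -83.372‰
f_A = (δ_mix − δ_B)/(δ_A − δ_B) = (-76.07 − (-83.372))/(-26.369 − (-83.372))
f_A = 7.302 / 57.003 = 0.1281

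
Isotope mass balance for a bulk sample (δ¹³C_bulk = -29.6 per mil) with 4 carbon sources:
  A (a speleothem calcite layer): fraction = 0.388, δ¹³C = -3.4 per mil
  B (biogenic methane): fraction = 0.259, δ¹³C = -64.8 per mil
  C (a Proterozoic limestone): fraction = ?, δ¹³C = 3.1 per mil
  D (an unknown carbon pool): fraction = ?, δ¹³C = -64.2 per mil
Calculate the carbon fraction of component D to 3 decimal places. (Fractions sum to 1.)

0.187

Let f_D and f_C be the unknown fractions; fractions sum to 1 so f_D + f_C = 0.353.
Mass balance: Σ fᵢ·δᵢ = δ_bulk ⇒ f_D·(-64.2) + f_C·(3.1) = -29.6 − (-18.102) = -11.498
Substitute f_C = 0.353 − f_D:
f_D·(-64.2 − 3.1) = -11.498 − 0.353×(3.1) = -12.592
f_D = -12.592 / -67.3 = 0.1871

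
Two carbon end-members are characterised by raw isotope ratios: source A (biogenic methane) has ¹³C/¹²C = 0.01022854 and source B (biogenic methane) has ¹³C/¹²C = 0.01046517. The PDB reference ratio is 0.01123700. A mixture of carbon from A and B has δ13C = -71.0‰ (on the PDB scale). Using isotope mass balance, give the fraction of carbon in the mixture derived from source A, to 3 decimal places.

δ_A = (0.01022854/0.01123700 − 1)×1000 = (0.910255 − 1)×1000 = -89.745‰
δ_B = (0.01046517/0.01123700 − 1)×1000 = (0.931314 − 1)×1000 = -68.686‰
f_A = (δ_mix − δ_B)/(δ_A − δ_B) = (-71.0 − (-68.686))/(-89.745 − (-68.686))
f_A = -2.314 / -21.058 = 0.1099

0.110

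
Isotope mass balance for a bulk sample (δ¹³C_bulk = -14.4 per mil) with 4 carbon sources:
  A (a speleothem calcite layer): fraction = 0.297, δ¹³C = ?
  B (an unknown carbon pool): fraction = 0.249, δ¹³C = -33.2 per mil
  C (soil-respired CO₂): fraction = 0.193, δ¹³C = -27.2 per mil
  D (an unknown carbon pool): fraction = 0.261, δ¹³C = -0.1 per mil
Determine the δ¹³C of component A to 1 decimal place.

Isotope mass balance: δ_bulk = Σ fᵢ·δᵢ.
-14.4 = 0.297×δ_A + 0.249×(-33.2) + 0.193×(-27.2) + 0.261×(-0.1)
0.297·δ_A = -14.4 − (-13.543) = -0.857
δ_A = -0.857 / 0.297 = -2.89 per mil

-2.9 per mil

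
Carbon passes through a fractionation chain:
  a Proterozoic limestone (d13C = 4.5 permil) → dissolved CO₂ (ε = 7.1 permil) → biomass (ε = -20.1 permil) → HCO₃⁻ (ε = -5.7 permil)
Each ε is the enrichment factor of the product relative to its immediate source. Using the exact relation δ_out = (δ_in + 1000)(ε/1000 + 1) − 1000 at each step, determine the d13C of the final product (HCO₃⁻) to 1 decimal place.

step 1: δ = (4.50 + 1000)·(7.1/1000 + 1) − 1000 = 11.63 permil
step 2: δ = (11.63 + 1000)·(-20.1/1000 + 1) − 1000 = -8.70 permil
step 3: δ = (-8.70 + 1000)·(-5.7/1000 + 1) − 1000 = -14.35 permil

-14.4 permil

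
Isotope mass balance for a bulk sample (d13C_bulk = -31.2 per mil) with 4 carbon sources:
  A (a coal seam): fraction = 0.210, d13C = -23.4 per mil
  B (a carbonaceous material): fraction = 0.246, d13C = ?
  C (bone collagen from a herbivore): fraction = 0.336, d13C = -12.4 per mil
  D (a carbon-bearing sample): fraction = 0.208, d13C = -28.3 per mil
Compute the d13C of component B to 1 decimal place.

-66.0 per mil

Isotope mass balance: δ_bulk = Σ fᵢ·δᵢ.
-31.2 = 0.210×(-23.4) + 0.246×δ_B + 0.336×(-12.4) + 0.208×(-28.3)
0.246·δ_B = -31.2 − (-14.967) = -16.233
δ_B = -16.233 / 0.246 = -65.99 per mil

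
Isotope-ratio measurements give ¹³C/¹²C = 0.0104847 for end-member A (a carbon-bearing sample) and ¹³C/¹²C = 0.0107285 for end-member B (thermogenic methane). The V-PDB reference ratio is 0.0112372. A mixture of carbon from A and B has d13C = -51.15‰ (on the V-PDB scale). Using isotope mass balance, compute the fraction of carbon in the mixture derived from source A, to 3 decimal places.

0.271

δ_A = (0.0104847/0.0112372 − 1)×1000 = (0.933035 − 1)×1000 = -66.965‰
δ_B = (0.0107285/0.0112372 − 1)×1000 = (0.954731 − 1)×1000 = -45.269‰
f_A = (δ_mix − δ_B)/(δ_A − δ_B) = (-51.15 − (-45.269))/(-66.965 − (-45.269))
f_A = -5.881 / -21.696 = 0.2711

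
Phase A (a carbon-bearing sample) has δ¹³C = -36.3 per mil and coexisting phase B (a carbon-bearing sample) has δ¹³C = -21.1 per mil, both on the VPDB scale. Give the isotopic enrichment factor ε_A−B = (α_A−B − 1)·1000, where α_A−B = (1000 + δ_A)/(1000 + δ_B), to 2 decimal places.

-15.53 per mil

α_A−B = (1000 + -36.3) / (1000 + -21.1) = 963.7 / 978.9 = 0.984472
ε_A−B = (0.984472 − 1) × 1000 = -15.528 per mil
(The approximation ε ≈ δ_A − δ_B would give -15.2 per mil.)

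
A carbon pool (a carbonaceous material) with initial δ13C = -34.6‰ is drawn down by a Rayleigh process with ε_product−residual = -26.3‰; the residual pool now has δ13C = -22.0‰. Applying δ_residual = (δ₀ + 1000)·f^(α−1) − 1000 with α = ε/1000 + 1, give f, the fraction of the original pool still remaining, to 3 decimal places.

α − 1 = ε/1000 = -0.0263
(δ_res + 1000)/(δ₀ + 1000) = (-22.0 + 1000)/(-34.6 + 1000) = 978.0/965.4 = 1.013052
f = 1.013052^(1/-0.0263) = exp(ln(1.013052)/-0.0263) = exp(0.01297/-0.0263)
f = exp(-0.4930) = 0.6108

0.611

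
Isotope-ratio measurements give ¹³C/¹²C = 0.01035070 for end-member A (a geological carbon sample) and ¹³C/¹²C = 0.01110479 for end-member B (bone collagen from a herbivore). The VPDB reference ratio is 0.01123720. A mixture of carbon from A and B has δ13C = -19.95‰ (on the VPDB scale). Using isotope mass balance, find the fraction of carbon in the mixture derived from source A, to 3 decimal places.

0.122

δ_A = (0.01035070/0.01123720 − 1)×1000 = (0.921110 − 1)×1000 = -78.890‰
δ_B = (0.01110479/0.01123720 − 1)×1000 = (0.988217 − 1)×1000 = -11.783‰
f_A = (δ_mix − δ_B)/(δ_A − δ_B) = (-19.95 − (-11.783))/(-78.890 − (-11.783))
f_A = -8.167 / -67.107 = 0.1217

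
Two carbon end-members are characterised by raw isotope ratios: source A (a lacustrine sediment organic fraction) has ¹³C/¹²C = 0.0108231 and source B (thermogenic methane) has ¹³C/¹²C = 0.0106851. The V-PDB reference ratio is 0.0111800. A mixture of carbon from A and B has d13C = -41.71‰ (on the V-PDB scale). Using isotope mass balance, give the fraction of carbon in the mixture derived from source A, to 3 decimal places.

δ_A = (0.0108231/0.0111800 − 1)×1000 = (0.968077 − 1)×1000 = -31.923‰
δ_B = (0.0106851/0.0111800 − 1)×1000 = (0.955733 − 1)×1000 = -44.267‰
f_A = (δ_mix − δ_B)/(δ_A − δ_B) = (-41.71 − (-44.267))/(-31.923 − (-44.267))
f_A = 2.557 / 12.343 = 0.2071

0.207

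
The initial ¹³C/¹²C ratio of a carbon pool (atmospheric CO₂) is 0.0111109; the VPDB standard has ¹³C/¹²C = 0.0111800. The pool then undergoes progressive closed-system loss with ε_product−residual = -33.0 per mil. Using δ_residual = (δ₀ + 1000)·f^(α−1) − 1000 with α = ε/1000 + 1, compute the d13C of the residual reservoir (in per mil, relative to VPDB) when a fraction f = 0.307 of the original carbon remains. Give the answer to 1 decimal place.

33.3 per mil

δ₀ = (0.0111109/0.0111800 − 1)×1000 = (0.993819 − 1)×1000 = -6.181 per mil
α − 1 = ε/1000 = -0.0330
f^(α−1) = 0.307^(-0.0330) = 1.039739
δ_res = (-6.181 + 1000) × 1.039739 − 1000 = 1033.313 − 1000 = 33.31 per mil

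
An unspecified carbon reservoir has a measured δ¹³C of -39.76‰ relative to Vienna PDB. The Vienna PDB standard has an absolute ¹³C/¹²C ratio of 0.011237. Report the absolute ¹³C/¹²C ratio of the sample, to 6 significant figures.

R_sample = R_standard × (δ¹³C/1000 + 1)
R_sample = 0.011237 × (-39.76/1000 + 1) = 0.011237 × 0.960240
R_sample = 0.0107902

0.0107902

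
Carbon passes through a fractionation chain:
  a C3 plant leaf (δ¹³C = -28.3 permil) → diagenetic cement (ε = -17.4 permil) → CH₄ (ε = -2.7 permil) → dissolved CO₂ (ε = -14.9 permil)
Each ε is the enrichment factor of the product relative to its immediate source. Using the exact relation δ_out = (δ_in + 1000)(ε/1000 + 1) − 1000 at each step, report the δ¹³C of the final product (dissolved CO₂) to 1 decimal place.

step 1: δ = (-28.30 + 1000)·(-17.4/1000 + 1) − 1000 = -45.21 permil
step 2: δ = (-45.21 + 1000)·(-2.7/1000 + 1) − 1000 = -47.79 permil
step 3: δ = (-47.79 + 1000)·(-14.9/1000 + 1) − 1000 = -61.97 permil

-62.0 permil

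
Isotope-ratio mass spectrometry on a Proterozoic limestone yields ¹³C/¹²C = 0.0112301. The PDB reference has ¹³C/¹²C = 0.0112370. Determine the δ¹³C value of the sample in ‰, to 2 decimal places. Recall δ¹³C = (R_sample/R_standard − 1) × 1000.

-0.61‰

δ¹³C = (R_sample / R_standard − 1) × 1000
R_sample / R_standard = 0.0112301 / 0.0112370 = 0.999386
δ¹³C = (0.999386 − 1) × 1000 = -0.614‰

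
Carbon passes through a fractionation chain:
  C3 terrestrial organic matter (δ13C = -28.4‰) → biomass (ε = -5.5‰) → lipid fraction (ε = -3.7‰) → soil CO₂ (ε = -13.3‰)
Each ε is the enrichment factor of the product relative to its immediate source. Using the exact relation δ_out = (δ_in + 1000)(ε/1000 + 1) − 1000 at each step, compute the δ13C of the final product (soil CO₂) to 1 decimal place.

step 1: δ = (-28.40 + 1000)·(-5.5/1000 + 1) − 1000 = -33.74‰
step 2: δ = (-33.74 + 1000)·(-3.7/1000 + 1) − 1000 = -37.32‰
step 3: δ = (-37.32 + 1000)·(-13.3/1000 + 1) − 1000 = -50.12‰

-50.1‰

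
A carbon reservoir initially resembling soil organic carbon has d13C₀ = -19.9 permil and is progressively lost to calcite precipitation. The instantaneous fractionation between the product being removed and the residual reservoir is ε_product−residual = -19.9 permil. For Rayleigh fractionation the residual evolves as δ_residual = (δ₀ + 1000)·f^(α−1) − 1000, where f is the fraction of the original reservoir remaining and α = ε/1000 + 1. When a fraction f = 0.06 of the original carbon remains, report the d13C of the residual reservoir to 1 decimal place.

36.5 permil

Rayleigh residual: δ_res = (δ₀ + 1000)·f^(α−1) − 1000
α = ε/1000 + 1 = 0.98010, so α − 1 = -0.01990
f^(α−1) = 0.06^(-0.01990) = 1.057584
δ_res = (-19.9 + 1000) × 1.057584 − 1000 = 1036.538 − 1000 = 36.54 permil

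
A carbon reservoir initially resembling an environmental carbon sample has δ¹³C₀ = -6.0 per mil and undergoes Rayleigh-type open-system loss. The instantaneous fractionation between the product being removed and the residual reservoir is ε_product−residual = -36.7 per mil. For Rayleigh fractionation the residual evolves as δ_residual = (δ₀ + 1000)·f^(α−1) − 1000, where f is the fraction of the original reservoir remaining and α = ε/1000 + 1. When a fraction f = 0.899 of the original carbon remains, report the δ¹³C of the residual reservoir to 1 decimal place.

-2.1 per mil

Rayleigh residual: δ_res = (δ₀ + 1000)·f^(α−1) − 1000
α = ε/1000 + 1 = 0.96330, so α − 1 = -0.03670
f^(α−1) = 0.899^(-0.03670) = 1.003915
δ_res = (-6.0 + 1000) × 1.003915 − 1000 = 997.892 − 1000 = -2.11 per mil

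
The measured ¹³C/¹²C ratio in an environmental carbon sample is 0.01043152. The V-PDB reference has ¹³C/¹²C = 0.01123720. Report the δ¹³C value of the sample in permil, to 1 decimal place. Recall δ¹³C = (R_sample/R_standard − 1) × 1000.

δ¹³C = (R_sample / R_standard − 1) × 1000
R_sample / R_standard = 0.01043152 / 0.01123720 = 0.928302
δ¹³C = (0.928302 − 1) × 1000 = -71.70 permil

-71.7 permil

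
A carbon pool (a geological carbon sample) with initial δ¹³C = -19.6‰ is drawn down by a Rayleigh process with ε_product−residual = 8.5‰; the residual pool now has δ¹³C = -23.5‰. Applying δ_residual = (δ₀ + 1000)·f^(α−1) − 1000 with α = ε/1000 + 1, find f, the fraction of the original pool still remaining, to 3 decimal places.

0.626

α − 1 = ε/1000 = 0.0085
(δ_res + 1000)/(δ₀ + 1000) = (-23.5 + 1000)/(-19.6 + 1000) = 976.5/980.4 = 0.996022
f = 0.996022^(1/0.0085) = exp(ln(0.996022)/0.0085) = exp(-0.00399/0.0085)
f = exp(-0.4689) = 0.6257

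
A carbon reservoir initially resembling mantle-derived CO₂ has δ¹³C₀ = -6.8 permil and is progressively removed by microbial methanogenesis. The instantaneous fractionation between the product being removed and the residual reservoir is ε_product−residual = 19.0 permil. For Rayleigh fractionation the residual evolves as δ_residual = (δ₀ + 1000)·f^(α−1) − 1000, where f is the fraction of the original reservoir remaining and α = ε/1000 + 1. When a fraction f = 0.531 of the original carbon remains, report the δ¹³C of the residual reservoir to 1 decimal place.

Rayleigh residual: δ_res = (δ₀ + 1000)·f^(α−1) − 1000
α = ε/1000 + 1 = 1.01900, so α − 1 = 0.01900
f^(α−1) = 0.531^(0.01900) = 0.988045
δ_res = (-6.8 + 1000) × 0.988045 − 1000 = 981.326 − 1000 = -18.67 permil

-18.7 permil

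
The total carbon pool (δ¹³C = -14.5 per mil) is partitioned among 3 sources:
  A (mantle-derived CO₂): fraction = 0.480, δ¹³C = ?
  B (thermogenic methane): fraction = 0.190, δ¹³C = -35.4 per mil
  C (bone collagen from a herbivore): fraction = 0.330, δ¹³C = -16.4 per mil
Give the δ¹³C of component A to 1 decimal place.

-4.9 per mil

Isotope mass balance: δ_bulk = Σ fᵢ·δᵢ.
-14.5 = 0.480×δ_A + 0.190×(-35.4) + 0.330×(-16.4)
0.480·δ_A = -14.5 − (-12.138) = -2.362
δ_A = -2.362 / 0.480 = -4.92 per mil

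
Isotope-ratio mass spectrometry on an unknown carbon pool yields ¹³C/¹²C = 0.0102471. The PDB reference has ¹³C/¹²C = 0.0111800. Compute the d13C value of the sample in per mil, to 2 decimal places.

d13C = (R_sample / R_standard − 1) × 1000
R_sample / R_standard = 0.0102471 / 0.0111800 = 0.916556
d13C = (0.916556 − 1) × 1000 = -83.444 per mil

-83.44 per mil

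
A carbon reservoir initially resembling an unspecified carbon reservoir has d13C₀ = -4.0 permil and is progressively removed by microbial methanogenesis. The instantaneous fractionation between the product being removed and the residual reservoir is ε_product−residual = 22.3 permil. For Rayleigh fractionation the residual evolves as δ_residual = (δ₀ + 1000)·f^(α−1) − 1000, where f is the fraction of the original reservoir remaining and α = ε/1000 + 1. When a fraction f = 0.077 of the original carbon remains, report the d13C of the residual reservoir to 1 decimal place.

-59.3 permil

Rayleigh residual: δ_res = (δ₀ + 1000)·f^(α−1) − 1000
α = ε/1000 + 1 = 1.02230, so α − 1 = 0.02230
f^(α−1) = 0.077^(0.02230) = 0.944428
δ_res = (-4.0 + 1000) × 0.944428 − 1000 = 940.650 − 1000 = -59.35 permil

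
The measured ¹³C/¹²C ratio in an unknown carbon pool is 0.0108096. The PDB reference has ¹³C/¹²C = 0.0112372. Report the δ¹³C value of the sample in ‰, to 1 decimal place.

δ¹³C = (R_sample / R_standard − 1) × 1000
R_sample / R_standard = 0.0108096 / 0.0112372 = 0.961948
δ¹³C = (0.961948 − 1) × 1000 = -38.05‰

-38.1‰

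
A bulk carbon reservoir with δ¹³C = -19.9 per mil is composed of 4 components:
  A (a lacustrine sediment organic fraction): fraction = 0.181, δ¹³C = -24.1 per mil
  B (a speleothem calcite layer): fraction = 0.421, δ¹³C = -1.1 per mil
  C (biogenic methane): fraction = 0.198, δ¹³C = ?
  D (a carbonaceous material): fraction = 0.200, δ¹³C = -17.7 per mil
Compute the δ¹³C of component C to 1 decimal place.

Isotope mass balance: δ_bulk = Σ fᵢ·δᵢ.
-19.9 = 0.181×(-24.1) + 0.421×(-1.1) + 0.198×δ_C + 0.200×(-17.7)
0.198·δ_C = -19.9 − (-8.365) = -11.535
δ_C = -11.535 / 0.198 = -58.26 per mil

-58.3 per mil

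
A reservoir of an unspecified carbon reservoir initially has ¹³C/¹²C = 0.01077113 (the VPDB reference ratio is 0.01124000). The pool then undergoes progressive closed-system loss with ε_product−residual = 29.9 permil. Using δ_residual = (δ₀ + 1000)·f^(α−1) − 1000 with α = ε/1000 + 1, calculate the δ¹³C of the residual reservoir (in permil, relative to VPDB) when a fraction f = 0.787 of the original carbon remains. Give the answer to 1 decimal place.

δ₀ = (0.01077113/0.01124000 − 1)×1000 = (0.958286 − 1)×1000 = -41.714 permil
α − 1 = ε/1000 = 0.0299
f^(α−1) = 0.787^(0.0299) = 0.992864
δ_res = (-41.714 + 1000) × 0.992864 − 1000 = 951.447 − 1000 = -48.55 permil

-48.6 permil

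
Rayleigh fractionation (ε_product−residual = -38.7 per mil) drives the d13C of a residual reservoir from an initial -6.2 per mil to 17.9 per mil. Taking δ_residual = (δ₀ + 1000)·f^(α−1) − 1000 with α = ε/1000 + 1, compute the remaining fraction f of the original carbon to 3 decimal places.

0.538

α − 1 = ε/1000 = -0.0387
(δ_res + 1000)/(δ₀ + 1000) = (17.9 + 1000)/(-6.2 + 1000) = 1017.9/993.8 = 1.024250
f = 1.024250^(1/-0.0387) = exp(ln(1.024250)/-0.0387) = exp(0.02396/-0.0387)
f = exp(-0.6191) = 0.5384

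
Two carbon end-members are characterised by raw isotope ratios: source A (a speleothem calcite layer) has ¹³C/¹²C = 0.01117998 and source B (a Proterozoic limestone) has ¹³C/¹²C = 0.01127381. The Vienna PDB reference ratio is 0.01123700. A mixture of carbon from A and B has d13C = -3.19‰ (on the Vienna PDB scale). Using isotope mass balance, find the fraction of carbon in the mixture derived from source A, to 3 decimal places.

δ_A = (0.01117998/0.01123700 − 1)×1000 = (0.994926 − 1)×1000 = -5.074‰
δ_B = (0.01127381/0.01123700 − 1)×1000 = (1.003276 − 1)×1000 = 3.276‰
f_A = (δ_mix − δ_B)/(δ_A − δ_B) = (-3.19 − (3.276))/(-5.074 − (3.276))
f_A = -6.466 / -8.350 = 0.7743

0.774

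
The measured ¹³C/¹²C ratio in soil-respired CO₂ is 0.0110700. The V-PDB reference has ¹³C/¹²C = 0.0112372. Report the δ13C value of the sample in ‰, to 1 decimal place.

-14.9‰

δ13C = (R_sample / R_standard − 1) × 1000
R_sample / R_standard = 0.0110700 / 0.0112372 = 0.985121
δ13C = (0.985121 − 1) × 1000 = -14.88‰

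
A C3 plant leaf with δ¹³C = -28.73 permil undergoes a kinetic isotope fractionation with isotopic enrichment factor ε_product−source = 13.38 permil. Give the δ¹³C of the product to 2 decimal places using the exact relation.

-15.73 permil

To first order, δ_product ≈ δ_source + ε = -15.35 permil.
Exactly, δ_product = (δ_source + 1000)·(ε/1000 + 1) − 1000.
δ_product = (-28.73 + 1000) × (13.38/1000 + 1) − 1000
δ_product = -15.734 permil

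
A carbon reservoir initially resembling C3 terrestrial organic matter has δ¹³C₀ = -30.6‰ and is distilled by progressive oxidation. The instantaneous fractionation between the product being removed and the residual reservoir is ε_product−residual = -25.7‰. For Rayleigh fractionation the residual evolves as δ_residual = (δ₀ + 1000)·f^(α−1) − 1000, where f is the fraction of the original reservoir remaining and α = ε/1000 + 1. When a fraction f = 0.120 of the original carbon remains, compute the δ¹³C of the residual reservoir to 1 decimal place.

Rayleigh residual: δ_res = (δ₀ + 1000)·f^(α−1) − 1000
α = ε/1000 + 1 = 0.97430, so α − 1 = -0.02570
f^(α−1) = 0.120^(-0.02570) = 1.056003
δ_res = (-30.6 + 1000) × 1.056003 − 1000 = 1023.689 − 1000 = 23.69‰

23.7‰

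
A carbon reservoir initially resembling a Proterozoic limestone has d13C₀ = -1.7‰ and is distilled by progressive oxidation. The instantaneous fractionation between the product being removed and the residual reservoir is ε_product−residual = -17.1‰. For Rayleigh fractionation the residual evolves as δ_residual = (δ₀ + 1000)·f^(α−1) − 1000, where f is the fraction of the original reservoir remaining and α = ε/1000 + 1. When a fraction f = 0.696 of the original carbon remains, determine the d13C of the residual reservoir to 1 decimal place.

4.5‰

Rayleigh residual: δ_res = (δ₀ + 1000)·f^(α−1) − 1000
α = ε/1000 + 1 = 0.98290, so α − 1 = -0.01710
f^(α−1) = 0.696^(-0.01710) = 1.006216
δ_res = (-1.7 + 1000) × 1.006216 − 1000 = 1004.506 − 1000 = 4.51‰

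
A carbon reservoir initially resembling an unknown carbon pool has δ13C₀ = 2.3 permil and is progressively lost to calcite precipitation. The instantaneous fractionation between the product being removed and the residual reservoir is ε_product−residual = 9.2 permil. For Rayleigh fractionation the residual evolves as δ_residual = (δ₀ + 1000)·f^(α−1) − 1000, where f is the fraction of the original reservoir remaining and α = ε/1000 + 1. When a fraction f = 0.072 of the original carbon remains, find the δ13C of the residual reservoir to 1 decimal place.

-21.7 permil

Rayleigh residual: δ_res = (δ₀ + 1000)·f^(α−1) − 1000
α = ε/1000 + 1 = 1.00920, so α − 1 = 0.00920
f^(α−1) = 0.072^(0.00920) = 0.976085
δ_res = (2.3 + 1000) × 0.976085 − 1000 = 978.330 − 1000 = -21.67 permil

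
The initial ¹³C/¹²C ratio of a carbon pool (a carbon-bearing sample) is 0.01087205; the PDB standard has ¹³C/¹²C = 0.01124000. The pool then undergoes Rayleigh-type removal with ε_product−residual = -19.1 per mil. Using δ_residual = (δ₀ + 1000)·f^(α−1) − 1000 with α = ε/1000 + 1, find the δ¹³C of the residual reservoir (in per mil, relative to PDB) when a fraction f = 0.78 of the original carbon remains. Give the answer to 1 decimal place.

δ₀ = (0.01087205/0.01124000 − 1)×1000 = (0.967264 − 1)×1000 = -32.736 per mil
α − 1 = ε/1000 = -0.0191
f^(α−1) = 0.78^(-0.0191) = 1.004757
δ_res = (-32.736 + 1000) × 1.004757 − 1000 = 971.865 − 1000 = -28.13 per mil

-28.1 per mil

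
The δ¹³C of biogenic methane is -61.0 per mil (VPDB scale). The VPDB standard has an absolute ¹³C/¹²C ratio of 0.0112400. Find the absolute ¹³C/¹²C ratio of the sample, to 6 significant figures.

0.0105544

R_sample = R_standard × (δ¹³C/1000 + 1)
R_sample = 0.0112400 × (-61.0/1000 + 1) = 0.0112400 × 0.939000
R_sample = 0.0105544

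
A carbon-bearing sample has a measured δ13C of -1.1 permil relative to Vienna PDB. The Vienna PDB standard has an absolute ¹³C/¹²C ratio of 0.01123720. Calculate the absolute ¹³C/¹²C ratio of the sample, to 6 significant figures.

R_sample = R_standard × (δ13C/1000 + 1)
R_sample = 0.01123720 × (-1.1/1000 + 1) = 0.01123720 × 0.998900
R_sample = 0.0112248

0.0112248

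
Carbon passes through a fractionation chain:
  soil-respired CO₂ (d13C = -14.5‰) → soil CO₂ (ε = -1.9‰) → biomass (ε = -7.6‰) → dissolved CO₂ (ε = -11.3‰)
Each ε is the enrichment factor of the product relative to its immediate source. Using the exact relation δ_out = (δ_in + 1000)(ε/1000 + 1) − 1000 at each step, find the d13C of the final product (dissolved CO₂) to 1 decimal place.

step 1: δ = (-14.50 + 1000)·(-1.9/1000 + 1) − 1000 = -16.37‰
step 2: δ = (-16.37 + 1000)·(-7.6/1000 + 1) − 1000 = -23.85‰
step 3: δ = (-23.85 + 1000)·(-11.3/1000 + 1) − 1000 = -34.88‰

-34.9‰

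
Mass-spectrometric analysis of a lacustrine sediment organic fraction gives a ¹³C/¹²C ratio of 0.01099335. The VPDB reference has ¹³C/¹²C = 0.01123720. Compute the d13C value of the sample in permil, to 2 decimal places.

d13C = (R_sample / R_standard − 1) × 1000
R_sample / R_standard = 0.01099335 / 0.01123720 = 0.978300
d13C = (0.978300 − 1) × 1000 = -21.700 permil

-21.70 permil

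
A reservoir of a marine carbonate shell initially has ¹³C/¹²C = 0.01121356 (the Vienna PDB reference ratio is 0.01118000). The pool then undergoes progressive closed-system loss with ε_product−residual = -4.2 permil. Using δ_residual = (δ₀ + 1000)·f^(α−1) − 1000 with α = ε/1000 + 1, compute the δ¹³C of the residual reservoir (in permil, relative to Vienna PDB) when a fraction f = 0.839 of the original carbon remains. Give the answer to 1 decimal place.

δ₀ = (0.01121356/0.01118000 − 1)×1000 = (1.003002 − 1)×1000 = 3.002 permil
α − 1 = ε/1000 = -0.0042
f^(α−1) = 0.839^(-0.0042) = 1.000738
δ_res = (3.002 + 1000) × 1.000738 − 1000 = 1003.742 − 1000 = 3.74 permil

3.7 permil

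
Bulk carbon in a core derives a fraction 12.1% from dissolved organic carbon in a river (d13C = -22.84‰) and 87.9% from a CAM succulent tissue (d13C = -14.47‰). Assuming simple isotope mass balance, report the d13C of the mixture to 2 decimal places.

-15.48‰

δ_mix = f_A·δ_A + f_B·δ_B
δ_mix = 0.121 × (-22.84) + 0.879 × (-14.47)
δ_mix = -2.764 + -12.719 = -15.483‰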